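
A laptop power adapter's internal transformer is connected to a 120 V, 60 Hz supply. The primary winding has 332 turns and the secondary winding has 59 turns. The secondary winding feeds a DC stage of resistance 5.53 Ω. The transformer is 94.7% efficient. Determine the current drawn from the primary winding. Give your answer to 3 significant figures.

I_p ≈ 0.724 A

V_s = 120 × 59/332 = 21.325 V.
I_s = V_s/R = 21.325/5.53 = 3.8563 A.
P_out = V_s I_s = 21.325 × 3.8563 = 82.237 W.
P_in = P_out/η = 82.237/0.947 = 86.839 W.
I_p = P_in/V_p = 86.839/120 = 0.724 A.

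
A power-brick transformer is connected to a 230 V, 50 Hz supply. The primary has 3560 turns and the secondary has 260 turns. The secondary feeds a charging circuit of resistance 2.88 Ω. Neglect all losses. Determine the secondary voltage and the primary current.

V_s ≈ 16.8 V, I_p ≈ 0.426 A

V_s = V_p × N_s/N_p = 230 × 260/3560 = 16.798 V.
I_s = V_s/R = 16.798/2.88 = 5.8326 A.
I_p = I_s × N_s/N_p = 5.8326 × 260/3560 = 0.426 A.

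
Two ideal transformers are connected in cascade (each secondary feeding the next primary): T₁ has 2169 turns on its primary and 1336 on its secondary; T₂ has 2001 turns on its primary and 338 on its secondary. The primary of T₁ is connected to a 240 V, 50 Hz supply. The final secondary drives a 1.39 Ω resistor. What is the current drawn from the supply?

I_supply ≈ 1.87 A

After T₁: V = 240.00 × 1336/2169 = 147.83 V.
After T₂: V = 147.83 × 338/2001 = 24.971 V.
I_load = 24.971/1.39 = 17.964 A, so P_out = 24.971 × 17.964 = 448.58 W.
All ideal ⇒ P_in = P_out, so I_supply = 448.58/240 = 1.87 A.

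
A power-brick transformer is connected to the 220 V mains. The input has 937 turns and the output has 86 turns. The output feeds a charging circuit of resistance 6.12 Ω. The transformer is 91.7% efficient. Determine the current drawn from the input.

I_in ≈ 0.330 A

V_out = 220 × 86/937 = 20.192 V.
I_out = V_out/R = 20.192/6.12 = 3.2994 A.
P_out = V_out I_out = 20.192 × 3.2994 = 66.621 W.
P_in = P_out/η = 66.621/0.917 = 72.651 W.
I_in = P_in/V_in = 72.651/220 = 0.330 A.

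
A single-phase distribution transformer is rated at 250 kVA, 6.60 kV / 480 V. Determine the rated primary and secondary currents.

I_p ≈ 37.9 A, I_s ≈ 521 A

I_p = S/V_p = 250000/6600 = 37.9 A.
I_s = S/V_s = 250000/480 = 521 A.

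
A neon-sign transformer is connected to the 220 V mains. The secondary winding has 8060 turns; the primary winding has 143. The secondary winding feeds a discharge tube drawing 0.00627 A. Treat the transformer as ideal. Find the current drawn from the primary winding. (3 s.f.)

For an ideal transformer I_p N_p = I_s N_s, so I_p = 0.00627 × 8060/143 = 0.353 A.

I_p ≈ 0.353 A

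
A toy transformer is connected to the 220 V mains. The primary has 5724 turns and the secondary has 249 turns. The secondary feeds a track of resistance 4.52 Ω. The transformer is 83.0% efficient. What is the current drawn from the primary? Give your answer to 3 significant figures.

I_p ≈ 0.111 A

V_s = 220 × 249/5724 = 9.5702 V.
I_s = V_s/R = 9.5702/4.52 = 2.1173 A.
P_out = V_s I_s = 9.5702 × 2.1173 = 20.263 W.
P_in = P_out/η = 20.263/0.830 = 24.413 W.
I_p = P_in/V_p = 24.413/220 = 0.111 A.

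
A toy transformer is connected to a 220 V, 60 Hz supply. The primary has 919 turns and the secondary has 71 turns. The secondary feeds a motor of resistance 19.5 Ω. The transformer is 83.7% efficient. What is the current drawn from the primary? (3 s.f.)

V_s = 220 × 71/919 = 16.997 V.
I_s = V_s/R = 16.997/19.5 = 0.87163 A.
P_out = V_s I_s = 16.997 × 0.87163 = 14.815 W.
P_in = P_out/η = 14.815/0.837 = 17.700 W.
I_p = P_in/V_p = 17.700/220 = 0.0805 A.

I_p ≈ 0.0805 A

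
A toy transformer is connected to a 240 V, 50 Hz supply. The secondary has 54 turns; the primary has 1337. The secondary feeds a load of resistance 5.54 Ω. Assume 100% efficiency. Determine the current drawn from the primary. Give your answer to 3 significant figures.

V_s = V_p × N_s/N_p = 240 × 54/1337 = 9.6933 V.
I_s = V_s/R = 9.6933/5.54 = 1.7497 A.
For an ideal transformer I_p N_p = I_s N_s, so I_p = 1.7497 × 54/1337 = 0.0707 A.

I_p ≈ 0.0707 A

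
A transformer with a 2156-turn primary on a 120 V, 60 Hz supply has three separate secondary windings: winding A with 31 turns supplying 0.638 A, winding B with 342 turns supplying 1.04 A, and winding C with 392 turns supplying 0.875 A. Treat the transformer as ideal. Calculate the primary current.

I_p ≈ 0.333 A

V_A = 120 × 31/2156 = 1.7254 V; V_B = 120 × 342/2156 = 19.035 V; V_C = 120 × 392/2156 = 21.818 V.
P_out = V_A I_A + V_B I_B + V_C I_C = 1.7254×0.638 + 19.035×1.04 + 21.818×0.875 = 1.1008 + 19.797 + 19.091 = 39.988 W.
Ideal ⇒ P_in = P_out, so I_p = P_out/V_p = 39.988/120 = 0.333 A.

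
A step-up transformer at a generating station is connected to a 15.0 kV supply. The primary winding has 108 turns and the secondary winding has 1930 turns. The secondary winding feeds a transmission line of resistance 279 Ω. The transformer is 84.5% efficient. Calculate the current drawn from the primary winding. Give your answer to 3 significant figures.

V_s = 15000 × 1930/108 = 268060 V.
I_s = V_s/R = 268060/279 = 960.77 A.
P_out = V_s I_s = 268060 × 960.77 = 2.5754×10^8 W.
P_in = P_out/η = 2.5754×10^8/0.845 = 3.0478×10^8 W.
I_p = P_in/V_p = 3.0478×10^8/15000 = 20300 A.

I_p ≈ 20300 A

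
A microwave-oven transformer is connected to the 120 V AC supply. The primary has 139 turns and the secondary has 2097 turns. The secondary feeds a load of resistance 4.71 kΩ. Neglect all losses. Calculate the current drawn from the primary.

V_s = V_p × N_s/N_p = 120 × 2097/139 = 1810.4 V.
I_s = V_s/R = 1810.4/4710 = 0.38437 A.
For an ideal transformer I_p N_p = I_s N_s, so I_p = 0.38437 × 2097/139 = 5.80 A.

I_p ≈ 5.80 A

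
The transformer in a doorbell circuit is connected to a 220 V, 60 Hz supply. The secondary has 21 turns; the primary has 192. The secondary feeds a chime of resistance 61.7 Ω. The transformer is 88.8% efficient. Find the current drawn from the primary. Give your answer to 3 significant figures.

V_s = 220 × 21/192 = 24.062 V.
I_s = V_s/R = 24.062/61.7 = 0.38999 A.
P_out = V_s I_s = 24.062 × 0.38999 = 9.3842 W.
P_in = P_out/η = 9.3842/0.888 = 10.568 W.
I_p = P_in/V_p = 10.568/220 = 0.0480 A.

I_p ≈ 0.0480 A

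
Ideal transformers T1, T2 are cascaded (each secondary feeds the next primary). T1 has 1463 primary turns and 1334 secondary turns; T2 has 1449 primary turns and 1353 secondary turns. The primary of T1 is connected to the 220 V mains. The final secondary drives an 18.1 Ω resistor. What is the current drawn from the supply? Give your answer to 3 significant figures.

I_supply ≈ 8.81 A

Secondary of T1: V = 220.00 × 1334/1463 = 200.60 V.
Secondary of T2: V = 200.60 × 1353/1449 = 187.31 V.
I_load = 187.31/18.1 = 10.349 A, so P_out = 187.31 × 10.349 = 1938.4 W.
All ideal ⇒ P_in = P_out, so I_supply = 1938.4/220 = 8.81 A.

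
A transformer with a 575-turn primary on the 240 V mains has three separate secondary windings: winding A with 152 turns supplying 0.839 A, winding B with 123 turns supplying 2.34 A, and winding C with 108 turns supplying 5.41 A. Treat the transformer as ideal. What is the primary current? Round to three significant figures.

I_p ≈ 1.74 A

V_A = 240 × 152/575 = 63.443 V; V_B = 240 × 123/575 = 51.339 V; V_C = 240 × 108/575 = 45.078 V.
P_out = V_A I_A + V_B I_B + V_C I_C = 63.443×0.839 + 51.339×2.34 + 45.078×5.41 = 53.229 + 120.13 + 243.87 = 417.24 W.
Ideal ⇒ P_in = P_out, so I_p = P_out/V_p = 417.24/240 = 1.74 A.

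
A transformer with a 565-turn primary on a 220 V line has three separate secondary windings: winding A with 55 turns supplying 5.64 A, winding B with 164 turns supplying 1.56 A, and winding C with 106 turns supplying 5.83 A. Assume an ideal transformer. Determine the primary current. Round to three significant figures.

I_p ≈ 2.10 A

V_A = 220 × 55/565 = 21.416 V; V_B = 220 × 164/565 = 63.858 V; V_C = 220 × 106/565 = 41.274 V.
P_out = V_A I_A + V_B I_B + V_C I_C = 21.416×5.64 + 63.858×1.56 + 41.274×5.83 = 120.79 + 99.619 + 240.63 = 461.03 W.
Ideal ⇒ P_in = P_out, so I_p = P_out/V_p = 461.03/220 = 2.10 A.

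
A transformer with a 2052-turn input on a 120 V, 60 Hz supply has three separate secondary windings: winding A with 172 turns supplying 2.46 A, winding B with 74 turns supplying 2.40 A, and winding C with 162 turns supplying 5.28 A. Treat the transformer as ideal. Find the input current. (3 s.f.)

I_in ≈ 0.710 A

V_A = 120 × 172/2052 = 10.058 V; V_B = 120 × 74/2052 = 4.3275 V; V_C = 120 × 162/2052 = 9.4737 V.
P_out = V_A I_A + V_B I_B + V_C I_C = 10.058×2.46 + 4.3275×2.40 + 9.4737×5.28 = 24.744 + 10.386 + 50.021 = 85.151 W.
Ideal ⇒ P_in = P_out, so I_in = P_out/V_in = 85.151/120 = 0.710 A.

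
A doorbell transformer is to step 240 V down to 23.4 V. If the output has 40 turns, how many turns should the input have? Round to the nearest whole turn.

N_in = 410 turns

N_in/N_out = V_in/V_out, so N_in = 40 × 240/23.4 = 410.3 ≈ 410 turns.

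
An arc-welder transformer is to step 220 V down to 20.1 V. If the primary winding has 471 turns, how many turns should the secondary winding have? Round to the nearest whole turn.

N_s/N_p = V_s/V_p, so N_s = 471 × 20.1/220 = 43.0 ≈ 43 turns.

N_s = 43 turns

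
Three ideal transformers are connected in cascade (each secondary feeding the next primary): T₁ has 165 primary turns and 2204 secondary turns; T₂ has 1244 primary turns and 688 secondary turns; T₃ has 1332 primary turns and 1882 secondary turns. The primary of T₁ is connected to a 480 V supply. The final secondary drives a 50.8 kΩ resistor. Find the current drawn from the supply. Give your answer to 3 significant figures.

Secondary of T₁: V = 480.00 × 2204/165 = 6411.6 V.
Secondary of T₂: V = 6411.6 × 688/1244 = 3546.0 V.
Secondary of T₃: V = 3546.0 × 1882/1332 = 5010.2 V.
I_load = 5010.2/50800 = 0.098625 A, so P_out = 5010.2 × 0.098625 = 494.13 W.
All ideal ⇒ P_in = P_out, so I_supply = 494.13/480 = 1.03 A.

I_supply ≈ 1.03 A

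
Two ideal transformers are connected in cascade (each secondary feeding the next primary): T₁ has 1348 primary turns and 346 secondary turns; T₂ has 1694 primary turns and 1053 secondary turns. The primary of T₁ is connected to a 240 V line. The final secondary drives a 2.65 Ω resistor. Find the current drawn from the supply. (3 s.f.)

Secondary of T₁: V = 240.00 × 346/1348 = 61.602 V.
Secondary of T₂: V = 61.602 × 1053/1694 = 38.292 V.
I_load = 38.292/2.65 = 14.450 A, so P_out = 38.292 × 14.450 = 553.32 W.
All ideal ⇒ P_in = P_out, so I_supply = 553.32/240 = 2.31 A.

I_supply ≈ 2.31 A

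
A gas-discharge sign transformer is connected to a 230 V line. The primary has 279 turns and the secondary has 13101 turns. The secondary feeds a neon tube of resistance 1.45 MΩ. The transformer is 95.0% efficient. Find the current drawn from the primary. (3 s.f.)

V_s = 230 × 13101/279 = 10800 V.
I_s = V_s/R = 10800/(1.45×10^6) = 0.0074484 A.
P_out = V_s I_s = 10800 × 0.0074484 = 80.443 W.
P_in = P_out/η = 80.443/0.950 = 84.677 W.
I_p = P_in/V_p = 84.677/230 = 0.368 A.

I_p ≈ 0.368 A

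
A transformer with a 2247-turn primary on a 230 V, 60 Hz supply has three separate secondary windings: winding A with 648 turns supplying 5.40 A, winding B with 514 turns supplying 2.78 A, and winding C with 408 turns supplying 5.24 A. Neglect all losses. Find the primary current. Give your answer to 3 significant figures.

V_A = 230 × 648/2247 = 66.328 V; V_B = 230 × 514/2247 = 52.612 V; V_C = 230 × 408/2247 = 41.762 V.
P_out = V_A I_A + V_B I_B + V_C I_C = 66.328×5.40 + 52.612×2.78 + 41.762×5.24 = 358.17 + 146.26 + 218.83 = 723.27 W.
Ideal ⇒ P_in = P_out, so I_p = P_out/V_p = 723.27/230 = 3.14 A.

I_p ≈ 3.14 A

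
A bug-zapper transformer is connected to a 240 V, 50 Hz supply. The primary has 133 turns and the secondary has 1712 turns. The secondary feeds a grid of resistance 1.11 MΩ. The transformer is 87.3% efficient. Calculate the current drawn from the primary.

V_s = 240 × 1712/133 = 3089.3 V.
I_s = V_s/R = 3089.3/(1.11×10^6) = 0.0027832 A.
P_out = V_s I_s = 3089.3 × 0.0027832 = 8.5981 W.
P_in = P_out/η = 8.5981/0.873 = 9.8489 W.
I_p = P_in/V_p = 9.8489/240 = 0.0410 A.

I_p ≈ 0.0410 A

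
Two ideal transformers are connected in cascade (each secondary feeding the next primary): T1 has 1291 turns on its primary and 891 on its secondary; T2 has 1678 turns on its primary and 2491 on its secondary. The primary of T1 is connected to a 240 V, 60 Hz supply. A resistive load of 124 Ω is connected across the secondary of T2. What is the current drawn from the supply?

Secondary of T1: V = 240.00 × 891/1291 = 165.64 V.
Secondary of T2: V = 165.64 × 2491/1678 = 245.89 V.
I_load = 245.89/124 = 1.9830 A, so P_out = 245.89 × 1.9830 = 487.60 W.
All ideal ⇒ P_in = P_out, so I_supply = 487.60/240 = 2.03 A.

I_supply ≈ 2.03 A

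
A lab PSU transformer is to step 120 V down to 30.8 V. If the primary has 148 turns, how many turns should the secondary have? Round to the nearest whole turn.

N_s = 38 turns

N_s/N_p = V_s/V_p, so N_s = 148 × 30.8/120 = 38.0 ≈ 38 turns.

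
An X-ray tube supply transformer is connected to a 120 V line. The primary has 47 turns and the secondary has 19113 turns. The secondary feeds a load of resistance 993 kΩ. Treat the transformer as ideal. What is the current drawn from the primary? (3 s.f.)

I_p ≈ 20.0 A

V_s = V_p × N_s/N_p = 120 × 19113/47 = 48799 V.
I_s = V_s/R = 48799/993000 = 0.049143 A.
For an ideal transformer I_p N_p = I_s N_s, so I_p = 0.049143 × 19113/47 = 20.0 A.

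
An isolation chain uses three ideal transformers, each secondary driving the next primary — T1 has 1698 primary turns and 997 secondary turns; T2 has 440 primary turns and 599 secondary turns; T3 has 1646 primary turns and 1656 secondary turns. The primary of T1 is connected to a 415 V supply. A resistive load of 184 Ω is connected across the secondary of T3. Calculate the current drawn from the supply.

After T1: V = 415.00 × 997/1698 = 243.67 V.
After T2: V = 243.67 × 599/440 = 331.73 V.
After T3: V = 331.73 × 1656/1646 = 333.74 V.
I_load = 333.74/184 = 1.8138 A, so P_out = 333.74 × 1.8138 = 605.34 W.
All ideal ⇒ P_in = P_out, so I_supply = 605.34/415 = 1.46 A.

I_supply ≈ 1.46 A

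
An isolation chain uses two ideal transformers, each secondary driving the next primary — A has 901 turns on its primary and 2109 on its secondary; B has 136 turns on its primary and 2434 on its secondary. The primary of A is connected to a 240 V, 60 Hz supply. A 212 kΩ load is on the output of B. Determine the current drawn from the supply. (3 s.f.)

After A: V = 240.00 × 2109/901 = 561.78 V.
After B: V = 561.78 × 2434/136 = 10054 V.
I_load = 10054/212000 = 0.047425 A, so P_out = 10054 × 0.047425 = 476.82 W.
All ideal ⇒ P_in = P_out, so I_supply = 476.82/240 = 1.99 A.

I_supply ≈ 1.99 A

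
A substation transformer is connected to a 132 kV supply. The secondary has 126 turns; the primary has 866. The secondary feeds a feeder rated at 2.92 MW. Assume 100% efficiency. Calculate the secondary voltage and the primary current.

V_s = V_p × N_s/N_p = 132000 × 126/866 = 19206 V.
I_s = P/V_s = 2.92×10^6/19206 = 152.04 A.
I_p = I_s × N_s/N_p = 152.04 × 126/866 = 22.1 A.

V_s ≈ 19200 V, I_p ≈ 22.1 A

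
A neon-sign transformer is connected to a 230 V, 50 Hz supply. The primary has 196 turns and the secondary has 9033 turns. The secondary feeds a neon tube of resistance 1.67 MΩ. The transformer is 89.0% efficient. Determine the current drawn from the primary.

I_p ≈ 0.329 A

V_s = 230 × 9033/196 = 10600 V.
I_s = V_s/R = 10600/(1.67×10^6) = 0.0063473 A.
P_out = V_s I_s = 10600 × 0.0063473 = 67.281 W.
P_in = P_out/η = 67.281/0.890 = 75.596 W.
I_p = P_in/V_p = 75.596/230 = 0.329 A.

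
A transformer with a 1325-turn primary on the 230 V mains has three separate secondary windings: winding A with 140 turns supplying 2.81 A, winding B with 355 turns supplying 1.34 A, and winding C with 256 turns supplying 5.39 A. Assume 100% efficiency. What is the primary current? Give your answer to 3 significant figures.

V_A = 230 × 140/1325 = 24.302 V; V_B = 230 × 355/1325 = 61.623 V; V_C = 230 × 256/1325 = 44.438 V.
P_out = V_A I_A + V_B I_B + V_C I_C = 24.302×2.81 + 61.623×1.34 + 44.438×5.39 = 68.288 + 82.574 + 239.52 = 390.38 W.
Ideal ⇒ P_in = P_out, so I_p = P_out/V_p = 390.38/230 = 1.70 A.

I_p ≈ 1.70 A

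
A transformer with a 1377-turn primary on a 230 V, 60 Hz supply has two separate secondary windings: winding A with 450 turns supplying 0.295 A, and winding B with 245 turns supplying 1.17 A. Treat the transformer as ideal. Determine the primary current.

I_p ≈ 0.305 A

V_A = 230 × 450/1377 = 75.163 V; V_B = 230 × 245/1377 = 40.922 V.
P_out = V_A I_A + V_B I_B = 75.163×0.295 + 40.922×1.17 = 22.173 + 47.879 = 70.052 W.
Ideal ⇒ P_in = P_out, so I_p = P_out/V_p = 70.052/230 = 0.305 A.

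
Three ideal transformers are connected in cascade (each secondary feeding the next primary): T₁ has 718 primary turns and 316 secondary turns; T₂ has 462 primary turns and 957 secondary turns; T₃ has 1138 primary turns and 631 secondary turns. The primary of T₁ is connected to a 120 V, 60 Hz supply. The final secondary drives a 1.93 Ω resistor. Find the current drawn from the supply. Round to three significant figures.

After T₁: V = 120.00 × 316/718 = 52.813 V.
After T₂: V = 52.813 × 957/462 = 109.40 V.
After T₃: V = 109.40 × 631/1138 = 60.660 V.
I_load = 60.660/1.93 = 31.430 A, so P_out = 60.660 × 31.430 = 1906.5 W.
All ideal ⇒ P_in = P_out, so I_supply = 1906.5/120 = 15.9 A.

I_supply ≈ 15.9 A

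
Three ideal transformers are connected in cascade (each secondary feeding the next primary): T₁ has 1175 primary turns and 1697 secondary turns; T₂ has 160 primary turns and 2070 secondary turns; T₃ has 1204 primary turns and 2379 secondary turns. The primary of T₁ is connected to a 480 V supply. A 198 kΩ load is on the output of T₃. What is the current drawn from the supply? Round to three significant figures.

I_supply ≈ 3.30 A

After T₁: V = 480.00 × 1697/1175 = 693.24 V.
After T₂: V = 693.24 × 2070/160 = 8968.8 V.
After T₃: V = 8968.8 × 2379/1204 = 17722 V.
I_load = 17722/198000 = 0.089503 A, so P_out = 17722 × 0.089503 = 1586.1 W.
All ideal ⇒ P_in = P_out, so I_supply = 1586.1/480 = 3.30 A.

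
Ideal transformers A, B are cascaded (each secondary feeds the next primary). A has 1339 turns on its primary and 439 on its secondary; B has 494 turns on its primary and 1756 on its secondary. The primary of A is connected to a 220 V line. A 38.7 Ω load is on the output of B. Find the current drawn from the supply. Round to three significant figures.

After A: V = 220.00 × 439/1339 = 72.128 V.
After B: V = 72.128 × 1756/494 = 256.39 V.
I_load = 256.39/38.7 = 6.6251 A, so P_out = 256.39 × 6.6251 = 1698.6 W.
All ideal ⇒ P_in = P_out, so I_supply = 1698.6/220 = 7.72 A.

I_supply ≈ 7.72 A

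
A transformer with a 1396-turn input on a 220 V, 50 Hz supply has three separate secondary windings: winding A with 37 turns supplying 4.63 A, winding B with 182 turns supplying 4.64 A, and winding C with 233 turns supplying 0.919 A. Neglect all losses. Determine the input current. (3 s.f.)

I_in ≈ 0.881 A

V_A = 220 × 37/1396 = 5.8309 V; V_B = 220 × 182/1396 = 28.682 V; V_C = 220 × 233/1396 = 36.719 V.
P_out = V_A I_A + V_B I_B + V_C I_C = 5.8309×4.63 + 28.682×4.64 + 36.719×0.919 = 26.997 + 133.08 + 33.745 = 193.83 W.
Ideal ⇒ P_in = P_out, so I_in = P_out/V_in = 193.83/220 = 0.881 A.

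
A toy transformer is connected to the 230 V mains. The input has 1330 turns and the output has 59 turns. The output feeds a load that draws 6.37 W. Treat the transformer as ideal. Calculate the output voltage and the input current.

V_out = V_in × N_out/N_in = 230 × 59/1330 = 10.203 V.
I_out = P/V_out = 6.37/10.203 = 0.62433 A.
I_in = I_out × N_out/N_in = 0.62433 × 59/1330 = 0.0277 A.

V_out ≈ 10.2 V, I_in ≈ 0.0277 A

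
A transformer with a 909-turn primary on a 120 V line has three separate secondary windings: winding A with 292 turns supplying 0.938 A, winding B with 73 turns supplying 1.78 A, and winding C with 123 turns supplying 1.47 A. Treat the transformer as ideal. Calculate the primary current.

V_A = 120 × 292/909 = 38.548 V; V_B = 120 × 73/909 = 9.6370 V; V_C = 120 × 123/909 = 16.238 V.
P_out = V_A I_A + V_B I_B + V_C I_C = 38.548×0.938 + 9.6370×1.78 + 16.238×1.47 = 36.158 + 17.154 + 23.869 = 77.181 W.
Ideal ⇒ P_in = P_out, so I_p = P_out/V_p = 77.181/120 = 0.643 A.

I_p ≈ 0.643 A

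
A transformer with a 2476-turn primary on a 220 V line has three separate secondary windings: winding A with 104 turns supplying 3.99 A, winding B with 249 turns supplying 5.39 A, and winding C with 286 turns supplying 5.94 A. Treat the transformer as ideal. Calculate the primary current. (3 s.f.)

V_A = 220 × 104/2476 = 9.2407 V; V_B = 220 × 249/2476 = 22.124 V; V_C = 220 × 286/2476 = 25.412 V.
P_out = V_A I_A + V_B I_B + V_C I_C = 9.2407×3.99 + 22.124×5.39 + 25.412×5.94 = 36.870 + 119.25 + 150.95 = 307.07 W.
Ideal ⇒ P_in = P_out, so I_p = P_out/V_p = 307.07/220 = 1.40 A.

I_p ≈ 1.40 A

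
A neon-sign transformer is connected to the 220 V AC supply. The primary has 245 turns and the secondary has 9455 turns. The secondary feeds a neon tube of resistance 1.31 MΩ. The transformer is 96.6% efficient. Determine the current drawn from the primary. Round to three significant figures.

V_s = 220 × 9455/245 = 8490.2 V.
I_s = V_s/R = 8490.2/(1.31×10^6) = 0.0064811 A.
P_out = V_s I_s = 8490.2 × 0.0064811 = 55.026 W.
P_in = P_out/η = 55.026/0.966 = 56.962 W.
I_p = P_in/V_p = 56.962/220 = 0.259 A.

I_p ≈ 0.259 A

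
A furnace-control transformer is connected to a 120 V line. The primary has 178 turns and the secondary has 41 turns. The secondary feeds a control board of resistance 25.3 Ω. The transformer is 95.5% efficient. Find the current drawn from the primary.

V_s = 120 × 41/178 = 27.640 V.
I_s = V_s/R = 27.640/25.3 = 1.0925 A.
P_out = V_s I_s = 27.640 × 1.0925 = 30.197 W.
P_in = P_out/η = 30.197/0.955 = 31.620 W.
I_p = P_in/V_p = 31.620/120 = 0.264 A.

I_p ≈ 0.264 A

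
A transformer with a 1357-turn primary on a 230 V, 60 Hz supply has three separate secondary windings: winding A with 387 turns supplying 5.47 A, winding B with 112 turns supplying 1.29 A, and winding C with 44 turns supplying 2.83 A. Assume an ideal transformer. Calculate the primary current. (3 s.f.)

V_A = 230 × 387/1357 = 65.593 V; V_B = 230 × 112/1357 = 18.983 V; V_C = 230 × 44/1357 = 7.4576 V.
P_out = V_A I_A + V_B I_B + V_C I_C = 65.593×5.47 + 18.983×1.29 + 7.4576×2.83 = 358.79 + 24.488 + 21.105 = 404.39 W.
Ideal ⇒ P_in = P_out, so I_p = P_out/V_p = 404.39/230 = 1.76 A.

I_p ≈ 1.76 A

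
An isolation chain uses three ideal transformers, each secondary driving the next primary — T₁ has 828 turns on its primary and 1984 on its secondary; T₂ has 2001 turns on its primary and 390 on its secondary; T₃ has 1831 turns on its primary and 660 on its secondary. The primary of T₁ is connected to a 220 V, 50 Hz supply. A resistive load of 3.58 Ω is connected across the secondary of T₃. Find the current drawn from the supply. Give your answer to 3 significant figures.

After T₁: V = 220.00 × 1984/828 = 527.15 V.
After T₂: V = 527.15 × 390/2001 = 102.74 V.
After T₃: V = 102.74 × 660/1831 = 37.035 V.
I_load = 37.035/3.58 = 10.345 A, so P_out = 37.035 × 10.345 = 383.12 W.
All ideal ⇒ P_in = P_out, so I_supply = 383.12/220 = 1.74 A.

I_supply ≈ 1.74 A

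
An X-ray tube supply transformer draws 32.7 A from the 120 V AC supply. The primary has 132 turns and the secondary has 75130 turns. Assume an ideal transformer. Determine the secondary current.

I_s ≈ 0.0575 A

I_s/I_p = N_p/N_s, so I_s = 32.7 × 132/75130 = 0.0575 A.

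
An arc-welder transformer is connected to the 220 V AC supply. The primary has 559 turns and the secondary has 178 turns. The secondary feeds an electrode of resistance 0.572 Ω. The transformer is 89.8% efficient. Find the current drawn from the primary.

V_s = 220 × 178/559 = 70.054 V.
I_s = V_s/R = 70.054/0.572 = 122.47 A.
P_out = V_s I_s = 70.054 × 122.47 = 8579.6 W.
P_in = P_out/η = 8579.6/0.898 = 9554.1 W.
I_p = P_in/V_p = 9554.1/220 = 43.4 A.

I_p ≈ 43.4 A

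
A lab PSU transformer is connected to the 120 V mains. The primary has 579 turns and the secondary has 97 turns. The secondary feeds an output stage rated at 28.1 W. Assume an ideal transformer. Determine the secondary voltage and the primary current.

V_s ≈ 20.1 V, I_p ≈ 0.234 A

V_s = V_p × N_s/N_p = 120 × 97/579 = 20.104 V.
I_s = P/V_s = 28.1/20.104 = 1.3978 A.
I_p = I_s × N_s/N_p = 1.3978 × 97/579 = 0.234 A.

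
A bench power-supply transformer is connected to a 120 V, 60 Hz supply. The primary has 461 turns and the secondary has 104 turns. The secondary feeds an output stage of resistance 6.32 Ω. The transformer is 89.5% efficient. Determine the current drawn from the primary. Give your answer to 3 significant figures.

V_s = 120 × 104/461 = 27.072 V.
I_s = V_s/R = 27.072/6.32 = 4.2835 A.
P_out = V_s I_s = 27.072 × 4.2835 = 115.96 W.
P_in = P_out/η = 115.96/0.895 = 129.56 W.
I_p = P_in/V_p = 129.56/120 = 1.08 A.

I_p ≈ 1.08 A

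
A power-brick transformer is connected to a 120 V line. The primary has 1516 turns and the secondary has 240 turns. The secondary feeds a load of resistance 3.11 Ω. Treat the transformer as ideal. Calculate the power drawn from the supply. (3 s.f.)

V_s = V_p × N_s/N_p = 120 × 240/1516 = 18.997 V.
I_s = V_s/R = 18.997/3.11 = 6.1085 A.
I_p = I_s × N_s/N_p = 6.1085 × 240/1516 = 0.96704 A.
P = V_p I_p = 120 × 0.96704 = 116 W.

P ≈ 116 W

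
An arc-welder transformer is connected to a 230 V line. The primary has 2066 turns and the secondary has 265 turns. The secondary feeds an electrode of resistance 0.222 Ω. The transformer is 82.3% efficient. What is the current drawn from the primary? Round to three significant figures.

I_p ≈ 20.7 A

V_s = 230 × 265/2066 = 29.501 V.
I_s = V_s/R = 29.501/0.222 = 132.89 A.
P_out = V_s I_s = 29.501 × 132.89 = 3920.4 W.
P_in = P_out/η = 3920.4/0.823 = 4763.6 W.
I_p = P_in/V_p = 4763.6/230 = 20.7 A.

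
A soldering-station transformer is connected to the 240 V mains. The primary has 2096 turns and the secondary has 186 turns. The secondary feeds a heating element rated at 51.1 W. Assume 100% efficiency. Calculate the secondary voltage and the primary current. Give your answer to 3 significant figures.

V_s = V_p × N_s/N_p = 240 × 186/2096 = 21.298 V.
I_s = P/V_s = 51.1/21.298 = 2.3993 A.
I_p = I_s × N_s/N_p = 2.3993 × 186/2096 = 0.213 A.

V_s ≈ 21.3 V, I_p ≈ 0.213 A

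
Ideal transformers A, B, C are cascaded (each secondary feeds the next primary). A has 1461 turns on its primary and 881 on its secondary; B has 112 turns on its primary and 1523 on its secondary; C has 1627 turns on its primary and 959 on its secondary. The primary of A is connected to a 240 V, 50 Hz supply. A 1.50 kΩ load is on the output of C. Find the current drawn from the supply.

I_supply ≈ 3.74 A

After A: V = 240.00 × 881/1461 = 144.72 V.
After B: V = 144.72 × 1523/112 = 1968.0 V.
After C: V = 1968.0 × 959/1627 = 1160.0 V.
I_load = 1160.0/1500 = 0.77332 A, so P_out = 1160.0 × 0.77332 = 897.03 W.
All ideal ⇒ P_in = P_out, so I_supply = 897.03/240 = 3.74 A.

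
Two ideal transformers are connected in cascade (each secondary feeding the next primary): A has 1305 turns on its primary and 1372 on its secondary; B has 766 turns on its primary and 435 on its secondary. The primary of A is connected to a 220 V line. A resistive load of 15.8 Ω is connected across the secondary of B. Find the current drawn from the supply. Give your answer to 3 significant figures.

I_supply ≈ 4.96 A

After A: V = 220.00 × 1372/1305 = 231.30 V.
After B: V = 231.30 × 435/766 = 131.35 V.
I_load = 131.35/15.8 = 8.3132 A, so P_out = 131.35 × 8.3132 = 1091.9 W.
All ideal ⇒ P_in = P_out, so I_supply = 1091.9/220 = 4.96 A.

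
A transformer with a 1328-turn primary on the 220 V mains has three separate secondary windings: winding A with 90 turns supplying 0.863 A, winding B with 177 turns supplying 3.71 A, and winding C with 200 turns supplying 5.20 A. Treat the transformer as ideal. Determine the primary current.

V_A = 220 × 90/1328 = 14.910 V; V_B = 220 × 177/1328 = 29.322 V; V_C = 220 × 200/1328 = 33.133 V.
P_out = V_A I_A + V_B I_B + V_C I_C = 14.910×0.863 + 29.322×3.71 + 33.133×5.20 = 12.867 + 108.79 + 172.29 = 293.94 W.
Ideal ⇒ P_in = P_out, so I_p = P_out/V_p = 293.94/220 = 1.34 A.

I_p ≈ 1.34 A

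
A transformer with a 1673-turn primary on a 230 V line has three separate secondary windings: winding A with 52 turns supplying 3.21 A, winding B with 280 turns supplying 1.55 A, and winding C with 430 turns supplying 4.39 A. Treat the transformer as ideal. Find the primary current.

I_p ≈ 1.49 A

V_A = 230 × 52/1673 = 7.1488 V; V_B = 230 × 280/1673 = 38.494 V; V_C = 230 × 430/1673 = 59.115 V.
P_out = V_A I_A + V_B I_B + V_C I_C = 7.1488×3.21 + 38.494×1.55 + 59.115×4.39 = 22.948 + 59.665 + 259.52 = 342.13 W.
Ideal ⇒ P_in = P_out, so I_p = P_out/V_p = 342.13/230 = 1.49 A.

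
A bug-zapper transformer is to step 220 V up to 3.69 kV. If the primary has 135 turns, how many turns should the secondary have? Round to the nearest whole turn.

N_s/N_p = V_s/V_p, so N_s = 135 × 3690/220 = 2264.3 ≈ 2264 turns.

N_s = 2264 turns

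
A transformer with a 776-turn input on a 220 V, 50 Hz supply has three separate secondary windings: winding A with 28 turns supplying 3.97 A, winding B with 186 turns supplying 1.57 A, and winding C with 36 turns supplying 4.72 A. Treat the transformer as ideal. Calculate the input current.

I_in ≈ 0.739 A

V_A = 220 × 28/776 = 7.9381 V; V_B = 220 × 186/776 = 52.732 V; V_C = 220 × 36/776 = 10.206 V.
P_out = V_A I_A + V_B I_B + V_C I_C = 7.9381×3.97 + 52.732×1.57 + 10.206×4.72 = 31.514 + 82.789 + 48.173 = 162.48 W.
Ideal ⇒ P_in = P_out, so I_in = P_out/V_in = 162.48/220 = 0.739 A.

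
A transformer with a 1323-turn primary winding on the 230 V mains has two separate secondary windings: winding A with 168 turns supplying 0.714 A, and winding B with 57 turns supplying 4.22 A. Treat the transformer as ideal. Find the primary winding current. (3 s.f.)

V_A = 230 × 168/1323 = 29.206 V; V_B = 230 × 57/1323 = 9.9093 V.
P_out = V_A I_A + V_B I_B = 29.206×0.714 + 9.9093×4.22 = 20.853 + 41.817 = 62.671 W.
Ideal ⇒ P_in = P_out, so I_p = P_out/V_p = 62.671/230 = 0.272 A.

I_p ≈ 0.272 A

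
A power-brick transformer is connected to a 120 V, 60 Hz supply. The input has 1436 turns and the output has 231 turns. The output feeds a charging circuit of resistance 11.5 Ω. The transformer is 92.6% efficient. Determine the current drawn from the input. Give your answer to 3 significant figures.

V_out = 120 × 231/1436 = 19.304 V.
I_out = V_out/R = 19.304/11.5 = 1.6786 A.
P_out = V_out I_out = 19.304 × 1.6786 = 32.403 W.
P_in = P_out/η = 32.403/0.926 = 34.992 W.
I_in = P_in/V_in = 34.992/120 = 0.292 A.

I_in ≈ 0.292 A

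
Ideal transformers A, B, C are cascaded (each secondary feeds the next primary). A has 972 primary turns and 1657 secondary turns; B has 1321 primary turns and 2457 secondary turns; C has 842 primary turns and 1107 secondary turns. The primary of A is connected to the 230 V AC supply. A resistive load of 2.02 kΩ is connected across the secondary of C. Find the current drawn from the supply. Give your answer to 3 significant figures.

After A: V = 230.00 × 1657/972 = 392.09 V.
After B: V = 392.09 × 2457/1321 = 729.27 V.
After C: V = 729.27 × 1107/842 = 958.79 V.
I_load = 958.79/2020 = 0.47465 A, so P_out = 958.79 × 0.47465 = 455.09 W.
All ideal ⇒ P_in = P_out, so I_supply = 455.09/230 = 1.98 A.

I_supply ≈ 1.98 A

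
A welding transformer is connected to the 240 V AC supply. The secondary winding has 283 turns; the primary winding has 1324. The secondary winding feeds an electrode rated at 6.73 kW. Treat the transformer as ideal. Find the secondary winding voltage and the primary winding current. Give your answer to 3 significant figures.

V_s = V_p × N_s/N_p = 240 × 283/1324 = 51.299 V.
I_s = P/V_s = 6730/51.299 = 131.19 A.
I_p = I_s × N_s/N_p = 131.19 × 283/1324 = 28.0 A.

V_s ≈ 51.3 V, I_p ≈ 28.0 A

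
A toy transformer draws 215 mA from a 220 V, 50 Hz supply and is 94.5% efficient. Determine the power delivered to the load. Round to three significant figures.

P_out ≈ 44.7 W

P_in = V_p I_p = 220 × 0.215 = 47.300 W.
P_out = η P_in = 0.945 × 47.300 = 44.7 W.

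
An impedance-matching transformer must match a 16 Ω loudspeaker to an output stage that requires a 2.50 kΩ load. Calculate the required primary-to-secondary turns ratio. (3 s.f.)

Z_p/Z_s = (N_p/N_s)², so N_p/N_s = √(2500/16) = √156 = 12.5.

N_p/N_s ≈ 12.5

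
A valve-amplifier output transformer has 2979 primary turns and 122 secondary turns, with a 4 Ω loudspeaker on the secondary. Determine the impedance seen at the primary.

Z_p = (N_p/N_s)² × Z_s = (2979/122)² × 4 = 2380 Ω.

Z_p ≈ 2380 Ω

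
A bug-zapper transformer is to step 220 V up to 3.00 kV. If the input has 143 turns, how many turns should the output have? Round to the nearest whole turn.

N_out/N_in = V_out/V_in, so N_out = 143 × 3000/220 = 1950.0 ≈ 1950 turns.

N_out = 1950 turns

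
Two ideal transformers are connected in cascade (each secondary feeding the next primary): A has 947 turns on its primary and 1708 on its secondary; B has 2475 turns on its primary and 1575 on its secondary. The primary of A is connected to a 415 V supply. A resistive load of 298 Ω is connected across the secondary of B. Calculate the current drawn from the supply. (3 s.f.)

Secondary of A: V = 415.00 × 1708/947 = 748.49 V.
Secondary of B: V = 748.49 × 1575/2475 = 476.31 V.
I_load = 476.31/298 = 1.5984 A, so P_out = 476.31 × 1.5984 = 761.32 W.
All ideal ⇒ P_in = P_out, so I_supply = 761.32/415 = 1.83 A.

I_supply ≈ 1.83 A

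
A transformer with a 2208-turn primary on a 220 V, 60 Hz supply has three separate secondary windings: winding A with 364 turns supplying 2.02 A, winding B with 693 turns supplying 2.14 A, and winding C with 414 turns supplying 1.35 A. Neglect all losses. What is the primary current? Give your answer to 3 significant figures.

V_A = 220 × 364/2208 = 36.268 V; V_B = 220 × 693/2208 = 69.049 V; V_C = 220 × 414/2208 = 41.250 V.
P_out = V_A I_A + V_B I_B + V_C I_C = 36.268×2.02 + 69.049×2.14 + 41.250×1.35 = 73.262 + 147.76 + 55.688 = 276.71 W.
Ideal ⇒ P_in = P_out, so I_p = P_out/V_p = 276.71/220 = 1.26 A.

I_p ≈ 1.26 A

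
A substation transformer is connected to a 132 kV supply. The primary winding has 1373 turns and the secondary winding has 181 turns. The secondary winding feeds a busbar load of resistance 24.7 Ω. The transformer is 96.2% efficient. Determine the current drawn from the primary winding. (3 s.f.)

I_p ≈ 96.5 A

V_s = 132000 × 181/1373 = 17401 V.
I_s = V_s/R = 17401/24.7 = 704.51 A.
P_out = V_s I_s = 17401 × 704.51 = 1.2259×10^7 W.
P_in = P_out/η = 1.2259×10^7/0.962 = 1.2744×10^7 W.
I_p = P_in/V_p = 1.2744×10^7/132000 = 96.5 A.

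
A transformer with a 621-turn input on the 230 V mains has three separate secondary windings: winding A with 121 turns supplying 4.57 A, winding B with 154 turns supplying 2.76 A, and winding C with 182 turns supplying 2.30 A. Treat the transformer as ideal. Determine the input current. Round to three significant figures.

V_A = 230 × 121/621 = 44.815 V; V_B = 230 × 154/621 = 57.037 V; V_C = 230 × 182/621 = 67.407 V.
P_out = V_A I_A + V_B I_B + V_C I_C = 44.815×4.57 + 57.037×2.76 + 67.407×2.30 = 204.80 + 157.42 + 155.04 = 517.26 W.
Ideal ⇒ P_in = P_out, so I_in = P_out/V_in = 517.26/230 = 2.25 A.

I_in ≈ 2.25 A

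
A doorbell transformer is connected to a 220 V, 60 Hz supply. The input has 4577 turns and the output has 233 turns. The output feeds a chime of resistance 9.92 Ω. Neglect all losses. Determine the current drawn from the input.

V_out = V_in × N_out/N_in = 220 × 233/4577 = 11.199 V.
I_out = V_out/R = 11.199/9.92 = 1.1290 A.
For an ideal transformer I_in N_in = I_out N_out, so I_in = 1.1290 × 233/4577 = 0.0575 A.

I_in ≈ 0.0575 A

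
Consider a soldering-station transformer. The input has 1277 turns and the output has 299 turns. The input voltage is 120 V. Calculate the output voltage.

V_out/V_in = N_out/N_in, so V_out = 120 × 299/1277 = 28.1 V.

V_out ≈ 28.1 V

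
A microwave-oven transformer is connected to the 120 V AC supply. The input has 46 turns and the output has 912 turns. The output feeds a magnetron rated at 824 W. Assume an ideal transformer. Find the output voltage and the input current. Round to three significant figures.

V_out = V_in × N_out/N_in = 120 × 912/46 = 2379.1 V.
I_out = P/V_out = 824/2379.1 = 0.34635 A.
I_in = I_out × N_out/N_in = 0.34635 × 912/46 = 6.87 A.

V_out ≈ 2380 V, I_in ≈ 6.87 A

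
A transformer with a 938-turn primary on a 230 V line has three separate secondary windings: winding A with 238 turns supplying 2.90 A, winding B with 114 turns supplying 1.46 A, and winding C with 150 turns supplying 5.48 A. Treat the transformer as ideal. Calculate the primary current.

V_A = 230 × 238/938 = 58.358 V; V_B = 230 × 114/938 = 27.953 V; V_C = 230 × 150/938 = 36.780 V.
P_out = V_A I_A + V_B I_B + V_C I_C = 58.358×2.90 + 27.953×1.46 + 36.780×5.48 = 169.24 + 40.812 + 201.56 = 411.61 W.
Ideal ⇒ P_in = P_out, so I_p = P_out/V_p = 411.61/230 = 1.79 A.

I_p ≈ 1.79 A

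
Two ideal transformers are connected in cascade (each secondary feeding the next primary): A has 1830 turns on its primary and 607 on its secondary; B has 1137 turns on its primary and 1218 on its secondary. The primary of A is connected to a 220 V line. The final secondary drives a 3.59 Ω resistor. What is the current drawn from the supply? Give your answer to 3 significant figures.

I_supply ≈ 7.74 A

Secondary of A: V = 220.00 × 607/1830 = 72.973 V.
Secondary of B: V = 72.973 × 1218/1137 = 78.171 V.
I_load = 78.171/3.59 = 21.775 A, so P_out = 78.171 × 21.775 = 1702.2 W.
All ideal ⇒ P_in = P_out, so I_supply = 1702.2/220 = 7.74 A.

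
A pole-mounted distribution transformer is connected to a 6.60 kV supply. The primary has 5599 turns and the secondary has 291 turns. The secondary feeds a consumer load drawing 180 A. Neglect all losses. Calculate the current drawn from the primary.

For an ideal transformer I_p N_p = I_s N_s, so I_p = 180 × 291/5599 = 9.36 A.

I_p ≈ 9.36 A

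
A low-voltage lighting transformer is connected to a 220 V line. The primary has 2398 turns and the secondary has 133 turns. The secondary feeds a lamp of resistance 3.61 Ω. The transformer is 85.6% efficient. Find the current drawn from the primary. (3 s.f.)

I_p ≈ 0.219 A

V_s = 220 × 133/2398 = 12.202 V.
I_s = V_s/R = 12.202/3.61 = 3.3800 A.
P_out = V_s I_s = 12.202 × 3.3800 = 41.242 W.
P_in = P_out/η = 41.242/0.856 = 48.180 W.
I_p = P_in/V_p = 48.180/220 = 0.219 A.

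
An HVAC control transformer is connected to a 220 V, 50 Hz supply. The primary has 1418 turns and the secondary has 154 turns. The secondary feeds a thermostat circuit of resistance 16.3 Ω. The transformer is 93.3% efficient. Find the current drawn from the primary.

I_p ≈ 0.171 A

V_s = 220 × 154/1418 = 23.893 V.
I_s = V_s/R = 23.893/16.3 = 1.4658 A.
P_out = V_s I_s = 23.893 × 1.4658 = 35.022 W.
P_in = P_out/η = 35.022/0.933 = 37.537 W.
I_p = P_in/V_p = 37.537/220 = 0.171 A.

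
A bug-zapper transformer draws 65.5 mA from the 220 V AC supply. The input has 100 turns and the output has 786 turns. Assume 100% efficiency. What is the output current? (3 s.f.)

I_out/I_in = N_in/N_out, so I_out = 0.0655 × 100/786 = 0.00833 A.

I_out ≈ 0.00833 A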